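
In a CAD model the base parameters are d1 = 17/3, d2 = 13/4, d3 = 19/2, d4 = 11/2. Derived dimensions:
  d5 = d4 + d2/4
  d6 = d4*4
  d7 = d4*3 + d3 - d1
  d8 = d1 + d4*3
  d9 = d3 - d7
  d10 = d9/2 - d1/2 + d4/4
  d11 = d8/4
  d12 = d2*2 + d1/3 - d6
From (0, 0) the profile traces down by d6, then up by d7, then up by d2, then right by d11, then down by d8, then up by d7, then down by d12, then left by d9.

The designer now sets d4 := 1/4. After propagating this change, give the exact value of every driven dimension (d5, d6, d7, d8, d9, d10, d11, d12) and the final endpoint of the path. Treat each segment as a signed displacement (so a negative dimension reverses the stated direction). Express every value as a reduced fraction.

d5 = 17/16
d6 = 1
d7 = 55/12
d8 = 77/12
d9 = 59/12
d10 = -5/16
d11 = 77/48
d12 = 133/18
endpoint = (-53/16, -43/18)

Apply edit: d4 := 1/4
  d5 = d4 + d2/4 = 17/16
  d6 = d4*4 = 1
  d7 = d4*3 + d3 - d1 = 55/12
  d8 = d1 + d4*3 = 77/12
  d9 = d3 - d7 = 59/12
  d10 = d9/2 - d1/2 + d4/4 = -5/16
  d11 = d8/4 = 77/48
  d12 = d2*2 + d1/3 - d6 = 133/18
Walk from origin (0, 0):
  seg 1: down by d6 = 1 → (0, -1)
  seg 2: up by d7 = 55/12 → (0, 43/12)
  seg 3: up by d2 = 13/4 → (0, 41/6)
  seg 4: right by d11 = 77/48 → (77/48, 41/6)
  seg 5: down by d8 = 77/12 → (77/48, 5/12)
  seg 6: up by d7 = 55/12 → (77/48, 5)
  seg 7: down by d12 = 133/18 → (77/48, -43/18)
  seg 8: left by d9 = 59/12 → (-53/16, -43/18)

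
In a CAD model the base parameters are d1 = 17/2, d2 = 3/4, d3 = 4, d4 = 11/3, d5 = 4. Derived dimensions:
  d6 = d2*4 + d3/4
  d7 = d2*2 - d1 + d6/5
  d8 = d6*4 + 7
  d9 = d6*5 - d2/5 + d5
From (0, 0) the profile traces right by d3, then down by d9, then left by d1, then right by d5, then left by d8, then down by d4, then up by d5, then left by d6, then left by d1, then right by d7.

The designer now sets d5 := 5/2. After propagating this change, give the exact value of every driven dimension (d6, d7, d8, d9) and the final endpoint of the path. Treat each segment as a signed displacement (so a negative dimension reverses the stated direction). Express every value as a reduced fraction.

d6 = 4
d7 = -31/5
d8 = 23
d9 = 447/20
endpoint = (-437/10, -1411/60)

Apply edit: d5 := 5/2
  d6 = d2*4 + d3/4 = 4
  d7 = d2*2 - d1 + d6/5 = -31/5
  d8 = d6*4 + 7 = 23
  d9 = d6*5 - d2/5 + d5 = 447/20
Walk from origin (0, 0):
  seg 1: right by d3 = 4 → (4, 0)
  seg 2: down by d9 = 447/20 → (4, -447/20)
  seg 3: left by d1 = 17/2 → (-9/2, -447/20)
  seg 4: right by d5 = 5/2 → (-2, -447/20)
  seg 5: left by d8 = 23 → (-25, -447/20)
  seg 6: down by d4 = 11/3 → (-25, -1561/60)
  seg 7: up by d5 = 5/2 → (-25, -1411/60)
  seg 8: left by d6 = 4 → (-29, -1411/60)
  seg 9: left by d1 = 17/2 → (-75/2, -1411/60)
  seg 10: right by d7 = -31/5 → (-437/10, -1411/60)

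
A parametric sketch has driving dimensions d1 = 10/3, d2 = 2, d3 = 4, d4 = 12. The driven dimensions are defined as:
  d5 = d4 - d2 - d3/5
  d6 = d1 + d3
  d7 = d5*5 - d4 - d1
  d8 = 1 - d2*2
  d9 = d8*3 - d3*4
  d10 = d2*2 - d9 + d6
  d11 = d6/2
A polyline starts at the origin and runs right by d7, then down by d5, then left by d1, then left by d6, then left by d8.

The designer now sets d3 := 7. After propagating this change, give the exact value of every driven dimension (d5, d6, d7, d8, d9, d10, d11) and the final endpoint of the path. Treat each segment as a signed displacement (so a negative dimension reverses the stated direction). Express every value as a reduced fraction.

d5 = 43/5
d6 = 31/3
d7 = 83/3
d8 = -3
d9 = -37
d10 = 154/3
d11 = 31/6
endpoint = (17, -43/5)

Apply edit: d3 := 7
  d5 = d4 - d2 - d3/5 = 43/5
  d6 = d1 + d3 = 31/3
  d7 = d5*5 - d4 - d1 = 83/3
  d8 = 1 - d2*2 = -3
  d9 = d8*3 - d3*4 = -37
  d10 = d2*2 - d9 + d6 = 154/3
  d11 = d6/2 = 31/6
Walk from origin (0, 0):
  seg 1: right by d7 = 83/3 → (83/3, 0)
  seg 2: down by d5 = 43/5 → (83/3, -43/5)
  seg 3: left by d1 = 10/3 → (73/3, -43/5)
  seg 4: left by d6 = 31/3 → (14, -43/5)
  seg 5: left by d8 = -3 → (17, -43/5)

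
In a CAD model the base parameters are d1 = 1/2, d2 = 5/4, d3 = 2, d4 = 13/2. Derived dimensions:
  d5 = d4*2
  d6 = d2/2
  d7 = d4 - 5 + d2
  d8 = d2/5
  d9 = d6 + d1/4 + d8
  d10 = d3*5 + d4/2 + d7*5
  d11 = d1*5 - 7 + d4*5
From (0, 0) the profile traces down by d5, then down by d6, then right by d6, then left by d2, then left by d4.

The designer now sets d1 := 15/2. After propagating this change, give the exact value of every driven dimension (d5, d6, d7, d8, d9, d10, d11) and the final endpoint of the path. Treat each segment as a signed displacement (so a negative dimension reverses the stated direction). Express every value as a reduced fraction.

Apply edit: d1 := 15/2
  d5 = d4*2 = 13
  d6 = d2/2 = 5/8
  d7 = d4 - 5 + d2 = 11/4
  d8 = d2/5 = 1/4
  d9 = d6 + d1/4 + d8 = 11/4
  d10 = d3*5 + d4/2 + d7*5 = 27
  d11 = d1*5 - 7 + d4*5 = 63
Walk from origin (0, 0):
  seg 1: down by d5 = 13 → (0, -13)
  seg 2: down by d6 = 5/8 → (0, -109/8)
  seg 3: right by d6 = 5/8 → (5/8, -109/8)
  seg 4: left by d2 = 5/4 → (-5/8, -109/8)
  seg 5: left by d4 = 13/2 → (-57/8, -109/8)

d5 = 13
d6 = 5/8
d7 = 11/4
d8 = 1/4
d9 = 11/4
d10 = 27
d11 = 63
endpoint = (-57/8, -109/8)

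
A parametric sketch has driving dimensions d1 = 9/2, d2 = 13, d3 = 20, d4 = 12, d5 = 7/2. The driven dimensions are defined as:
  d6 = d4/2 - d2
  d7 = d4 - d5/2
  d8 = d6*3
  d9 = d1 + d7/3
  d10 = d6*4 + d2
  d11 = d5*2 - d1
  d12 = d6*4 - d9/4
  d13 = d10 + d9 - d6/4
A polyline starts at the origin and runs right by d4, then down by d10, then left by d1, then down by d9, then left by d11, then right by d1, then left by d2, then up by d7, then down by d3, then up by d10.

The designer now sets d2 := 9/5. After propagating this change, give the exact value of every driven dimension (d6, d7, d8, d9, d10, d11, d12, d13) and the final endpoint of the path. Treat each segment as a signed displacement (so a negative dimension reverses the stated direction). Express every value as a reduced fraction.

d6 = 21/5
d7 = 41/4
d8 = 63/5
d9 = 95/12
d10 = 93/5
d11 = 5/2
d12 = 3557/240
d13 = 382/15
endpoint = (77/10, -53/3)

Apply edit: d2 := 9/5
  d6 = d4/2 - d2 = 21/5
  d7 = d4 - d5/2 = 41/4
  d8 = d6*3 = 63/5
  d9 = d1 + d7/3 = 95/12
  d10 = d6*4 + d2 = 93/5
  d11 = d5*2 - d1 = 5/2
  d12 = d6*4 - d9/4 = 3557/240
  d13 = d10 + d9 - d6/4 = 382/15
Walk from origin (0, 0):
  seg 1: right by d4 = 12 → (12, 0)
  seg 2: down by d10 = 93/5 → (12, -93/5)
  seg 3: left by d1 = 9/2 → (15/2, -93/5)
  seg 4: down by d9 = 95/12 → (15/2, -1591/60)
  seg 5: left by d11 = 5/2 → (5, -1591/60)
  seg 6: right by d1 = 9/2 → (19/2, -1591/60)
  seg 7: left by d2 = 9/5 → (77/10, -1591/60)
  seg 8: up by d7 = 41/4 → (77/10, -244/15)
  seg 9: down by d3 = 20 → (77/10, -544/15)
  seg 10: up by d10 = 93/5 → (77/10, -53/3)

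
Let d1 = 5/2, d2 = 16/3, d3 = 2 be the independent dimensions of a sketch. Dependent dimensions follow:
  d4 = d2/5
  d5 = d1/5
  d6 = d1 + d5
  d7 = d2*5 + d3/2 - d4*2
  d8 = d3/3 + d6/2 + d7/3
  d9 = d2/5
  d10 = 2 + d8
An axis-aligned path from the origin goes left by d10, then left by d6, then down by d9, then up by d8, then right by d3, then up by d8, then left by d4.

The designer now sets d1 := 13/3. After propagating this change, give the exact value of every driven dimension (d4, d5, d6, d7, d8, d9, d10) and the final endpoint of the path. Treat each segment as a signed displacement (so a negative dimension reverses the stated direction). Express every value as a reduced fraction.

Apply edit: d1 := 13/3
  d4 = d2/5 = 16/15
  d5 = d1/5 = 13/15
  d6 = d1 + d5 = 26/5
  d7 = d2*5 + d3/2 - d4*2 = 383/15
  d8 = d3/3 + d6/2 + d7/3 = 106/9
  d9 = d2/5 = 16/15
  d10 = 2 + d8 = 124/9
Walk from origin (0, 0):
  seg 1: left by d10 = 124/9 → (-124/9, 0)
  seg 2: left by d6 = 26/5 → (-854/45, 0)
  seg 3: down by d9 = 16/15 → (-854/45, -16/15)
  seg 4: up by d8 = 106/9 → (-854/45, 482/45)
  seg 5: right by d3 = 2 → (-764/45, 482/45)
  seg 6: up by d8 = 106/9 → (-764/45, 1012/45)
  seg 7: left by d4 = 16/15 → (-812/45, 1012/45)

d4 = 16/15
d5 = 13/15
d6 = 26/5
d7 = 383/15
d8 = 106/9
d9 = 16/15
d10 = 124/9
endpoint = (-812/45, 1012/45)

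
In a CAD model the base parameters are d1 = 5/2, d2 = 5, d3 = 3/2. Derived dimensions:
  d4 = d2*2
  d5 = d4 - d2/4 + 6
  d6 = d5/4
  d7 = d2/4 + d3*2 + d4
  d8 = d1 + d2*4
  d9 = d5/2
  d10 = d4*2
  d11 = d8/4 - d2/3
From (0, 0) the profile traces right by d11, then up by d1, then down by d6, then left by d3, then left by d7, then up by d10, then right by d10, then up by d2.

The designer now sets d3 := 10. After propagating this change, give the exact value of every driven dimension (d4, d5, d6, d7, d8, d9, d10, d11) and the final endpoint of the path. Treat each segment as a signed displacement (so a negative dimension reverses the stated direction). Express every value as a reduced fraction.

Apply edit: d3 := 10
  d4 = d2*2 = 10
  d5 = d4 - d2/4 + 6 = 59/4
  d6 = d5/4 = 59/16
  d7 = d2/4 + d3*2 + d4 = 125/4
  d8 = d1 + d2*4 = 45/2
  d9 = d5/2 = 59/8
  d10 = d4*2 = 20
  d11 = d8/4 - d2/3 = 95/24
Walk from origin (0, 0):
  seg 1: right by d11 = 95/24 → (95/24, 0)
  seg 2: up by d1 = 5/2 → (95/24, 5/2)
  seg 3: down by d6 = 59/16 → (95/24, -19/16)
  seg 4: left by d3 = 10 → (-145/24, -19/16)
  seg 5: left by d7 = 125/4 → (-895/24, -19/16)
  seg 6: up by d10 = 20 → (-895/24, 301/16)
  seg 7: right by d10 = 20 → (-415/24, 301/16)
  seg 8: up by d2 = 5 → (-415/24, 381/16)

d4 = 10
d5 = 59/4
d6 = 59/16
d7 = 125/4
d8 = 45/2
d9 = 59/8
d10 = 20
d11 = 95/24
endpoint = (-415/24, 381/16)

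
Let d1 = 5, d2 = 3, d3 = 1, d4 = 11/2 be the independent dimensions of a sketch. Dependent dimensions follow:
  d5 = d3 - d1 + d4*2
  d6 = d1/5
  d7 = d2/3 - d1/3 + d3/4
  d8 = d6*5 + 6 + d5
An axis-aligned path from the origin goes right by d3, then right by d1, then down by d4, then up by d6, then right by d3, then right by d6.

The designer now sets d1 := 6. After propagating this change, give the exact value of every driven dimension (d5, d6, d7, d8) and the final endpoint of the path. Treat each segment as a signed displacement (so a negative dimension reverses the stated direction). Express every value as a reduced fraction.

d5 = 6
d6 = 6/5
d7 = -3/4
d8 = 18
endpoint = (46/5, -43/10)

Apply edit: d1 := 6
  d5 = d3 - d1 + d4*2 = 6
  d6 = d1/5 = 6/5
  d7 = d2/3 - d1/3 + d3/4 = -3/4
  d8 = d6*5 + 6 + d5 = 18
Walk from origin (0, 0):
  seg 1: right by d3 = 1 → (1, 0)
  seg 2: right by d1 = 6 → (7, 0)
  seg 3: down by d4 = 11/2 → (7, -11/2)
  seg 4: up by d6 = 6/5 → (7, -43/10)
  seg 5: right by d3 = 1 → (8, -43/10)
  seg 6: right by d6 = 6/5 → (46/5, -43/10)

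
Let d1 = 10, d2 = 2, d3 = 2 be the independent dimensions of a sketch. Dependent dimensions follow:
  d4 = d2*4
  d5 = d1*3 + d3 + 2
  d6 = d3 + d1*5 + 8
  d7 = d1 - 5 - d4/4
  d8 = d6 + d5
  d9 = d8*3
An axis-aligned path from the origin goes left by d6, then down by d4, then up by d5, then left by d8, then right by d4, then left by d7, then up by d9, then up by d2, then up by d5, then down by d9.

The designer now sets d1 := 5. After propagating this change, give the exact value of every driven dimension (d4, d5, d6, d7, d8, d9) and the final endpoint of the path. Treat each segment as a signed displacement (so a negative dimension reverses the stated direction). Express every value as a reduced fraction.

Apply edit: d1 := 5
  d4 = d2*4 = 8
  d5 = d1*3 + d3 + 2 = 19
  d6 = d3 + d1*5 + 8 = 35
  d7 = d1 - 5 - d4/4 = -2
  d8 = d6 + d5 = 54
  d9 = d8*3 = 162
Walk from origin (0, 0):
  seg 1: left by d6 = 35 → (-35, 0)
  seg 2: down by d4 = 8 → (-35, -8)
  seg 3: up by d5 = 19 → (-35, 11)
  seg 4: left by d8 = 54 → (-89, 11)
  seg 5: right by d4 = 8 → (-81, 11)
  seg 6: left by d7 = -2 → (-79, 11)
  seg 7: up by d9 = 162 → (-79, 173)
  seg 8: up by d2 = 2 → (-79, 175)
  seg 9: up by d5 = 19 → (-79, 194)
  seg 10: down by d9 = 162 → (-79, 32)

d4 = 8
d5 = 19
d6 = 35
d7 = -2
d8 = 54
d9 = 162
endpoint = (-79, 32)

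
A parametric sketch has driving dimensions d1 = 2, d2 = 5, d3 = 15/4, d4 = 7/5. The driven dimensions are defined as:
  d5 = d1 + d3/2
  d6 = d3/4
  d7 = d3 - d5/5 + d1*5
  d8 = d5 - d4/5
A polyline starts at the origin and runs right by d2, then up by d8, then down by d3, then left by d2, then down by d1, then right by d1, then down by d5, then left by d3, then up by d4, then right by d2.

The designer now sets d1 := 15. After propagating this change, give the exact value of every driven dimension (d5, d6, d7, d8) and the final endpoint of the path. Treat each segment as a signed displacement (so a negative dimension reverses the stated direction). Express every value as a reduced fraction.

Apply edit: d1 := 15
  d5 = d1 + d3/2 = 135/8
  d6 = d3/4 = 15/16
  d7 = d3 - d5/5 + d1*5 = 603/8
  d8 = d5 - d4/5 = 3319/200
Walk from origin (0, 0):
  seg 1: right by d2 = 5 → (5, 0)
  seg 2: up by d8 = 3319/200 → (5, 3319/200)
  seg 3: down by d3 = 15/4 → (5, 2569/200)
  seg 4: left by d2 = 5 → (0, 2569/200)
  seg 5: down by d1 = 15 → (0, -431/200)
  seg 6: right by d1 = 15 → (15, -431/200)
  seg 7: down by d5 = 135/8 → (15, -1903/100)
  seg 8: left by d3 = 15/4 → (45/4, -1903/100)
  seg 9: up by d4 = 7/5 → (45/4, -1763/100)
  seg 10: right by d2 = 5 → (65/4, -1763/100)

d5 = 135/8
d6 = 15/16
d7 = 603/8
d8 = 3319/200
endpoint = (65/4, -1763/100)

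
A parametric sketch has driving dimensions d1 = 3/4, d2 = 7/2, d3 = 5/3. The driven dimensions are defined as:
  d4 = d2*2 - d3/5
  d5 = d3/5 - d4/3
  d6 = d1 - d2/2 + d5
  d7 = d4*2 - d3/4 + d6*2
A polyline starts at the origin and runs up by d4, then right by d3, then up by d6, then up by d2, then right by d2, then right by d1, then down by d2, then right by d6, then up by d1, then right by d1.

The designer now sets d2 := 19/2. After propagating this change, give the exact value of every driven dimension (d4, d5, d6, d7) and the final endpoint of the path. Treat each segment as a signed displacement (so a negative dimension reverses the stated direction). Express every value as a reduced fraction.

d4 = 56/3
d5 = -53/9
d6 = -89/9
d7 = 617/36
endpoint = (25/9, 343/36)

Apply edit: d2 := 19/2
  d4 = d2*2 - d3/5 = 56/3
  d5 = d3/5 - d4/3 = -53/9
  d6 = d1 - d2/2 + d5 = -89/9
  d7 = d4*2 - d3/4 + d6*2 = 617/36
Walk from origin (0, 0):
  seg 1: up by d4 = 56/3 → (0, 56/3)
  seg 2: right by d3 = 5/3 → (5/3, 56/3)
  seg 3: up by d6 = -89/9 → (5/3, 79/9)
  seg 4: up by d2 = 19/2 → (5/3, 329/18)
  seg 5: right by d2 = 19/2 → (67/6, 329/18)
  seg 6: right by d1 = 3/4 → (143/12, 329/18)
  seg 7: down by d2 = 19/2 → (143/12, 79/9)
  seg 8: right by d6 = -89/9 → (73/36, 79/9)
  seg 9: up by d1 = 3/4 → (73/36, 343/36)
  seg 10: right by d1 = 3/4 → (25/9, 343/36)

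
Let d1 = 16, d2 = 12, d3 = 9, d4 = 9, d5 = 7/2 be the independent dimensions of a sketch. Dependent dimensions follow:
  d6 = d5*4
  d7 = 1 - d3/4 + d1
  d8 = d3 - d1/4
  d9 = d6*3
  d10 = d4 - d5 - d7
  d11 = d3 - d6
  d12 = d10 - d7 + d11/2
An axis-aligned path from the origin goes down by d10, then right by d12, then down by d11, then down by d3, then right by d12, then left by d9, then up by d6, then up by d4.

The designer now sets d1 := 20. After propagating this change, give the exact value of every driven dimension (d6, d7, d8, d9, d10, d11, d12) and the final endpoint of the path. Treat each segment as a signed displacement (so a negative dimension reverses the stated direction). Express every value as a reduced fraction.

d6 = 14
d7 = 75/4
d8 = 4
d9 = 42
d10 = -53/4
d11 = -5
d12 = -69/2
endpoint = (-111, 129/4)

Apply edit: d1 := 20
  d6 = d5*4 = 14
  d7 = 1 - d3/4 + d1 = 75/4
  d8 = d3 - d1/4 = 4
  d9 = d6*3 = 42
  d10 = d4 - d5 - d7 = -53/4
  d11 = d3 - d6 = -5
  d12 = d10 - d7 + d11/2 = -69/2
Walk from origin (0, 0):
  seg 1: down by d10 = -53/4 → (0, 53/4)
  seg 2: right by d12 = -69/2 → (-69/2, 53/4)
  seg 3: down by d11 = -5 → (-69/2, 73/4)
  seg 4: down by d3 = 9 → (-69/2, 37/4)
  seg 5: right by d12 = -69/2 → (-69, 37/4)
  seg 6: left by d9 = 42 → (-111, 37/4)
  seg 7: up by d6 = 14 → (-111, 93/4)
  seg 8: up by d4 = 9 → (-111, 129/4)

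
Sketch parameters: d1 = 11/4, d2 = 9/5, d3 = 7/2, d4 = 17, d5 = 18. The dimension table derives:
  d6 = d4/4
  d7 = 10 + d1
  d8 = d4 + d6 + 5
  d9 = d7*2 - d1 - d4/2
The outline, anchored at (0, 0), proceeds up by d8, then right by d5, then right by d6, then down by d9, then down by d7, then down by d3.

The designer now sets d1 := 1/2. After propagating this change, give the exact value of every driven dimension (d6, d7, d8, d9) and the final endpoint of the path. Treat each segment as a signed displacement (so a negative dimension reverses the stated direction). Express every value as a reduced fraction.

Apply edit: d1 := 1/2
  d6 = d4/4 = 17/4
  d7 = 10 + d1 = 21/2
  d8 = d4 + d6 + 5 = 105/4
  d9 = d7*2 - d1 - d4/2 = 12
Walk from origin (0, 0):
  seg 1: up by d8 = 105/4 → (0, 105/4)
  seg 2: right by d5 = 18 → (18, 105/4)
  seg 3: right by d6 = 17/4 → (89/4, 105/4)
  seg 4: down by d9 = 12 → (89/4, 57/4)
  seg 5: down by d7 = 21/2 → (89/4, 15/4)
  seg 6: down by d3 = 7/2 → (89/4, 1/4)

d6 = 17/4
d7 = 21/2
d8 = 105/4
d9 = 12
endpoint = (89/4, 1/4)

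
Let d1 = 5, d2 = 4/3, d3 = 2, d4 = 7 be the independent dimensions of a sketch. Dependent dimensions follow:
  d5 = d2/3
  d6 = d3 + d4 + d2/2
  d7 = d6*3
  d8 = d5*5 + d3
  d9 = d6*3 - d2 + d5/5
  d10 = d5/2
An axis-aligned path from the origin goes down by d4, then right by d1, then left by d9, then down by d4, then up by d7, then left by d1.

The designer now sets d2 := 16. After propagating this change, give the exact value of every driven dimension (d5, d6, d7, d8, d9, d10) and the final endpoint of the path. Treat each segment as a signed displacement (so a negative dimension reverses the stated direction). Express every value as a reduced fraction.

d5 = 16/3
d6 = 17
d7 = 51
d8 = 86/3
d9 = 541/15
d10 = 8/3
endpoint = (-541/15, 37)

Apply edit: d2 := 16
  d5 = d2/3 = 16/3
  d6 = d3 + d4 + d2/2 = 17
  d7 = d6*3 = 51
  d8 = d5*5 + d3 = 86/3
  d9 = d6*3 - d2 + d5/5 = 541/15
  d10 = d5/2 = 8/3
Walk from origin (0, 0):
  seg 1: down by d4 = 7 → (0, -7)
  seg 2: right by d1 = 5 → (5, -7)
  seg 3: left by d9 = 541/15 → (-466/15, -7)
  seg 4: down by d4 = 7 → (-466/15, -14)
  seg 5: up by d7 = 51 → (-466/15, 37)
  seg 6: left by d1 = 5 → (-541/15, 37)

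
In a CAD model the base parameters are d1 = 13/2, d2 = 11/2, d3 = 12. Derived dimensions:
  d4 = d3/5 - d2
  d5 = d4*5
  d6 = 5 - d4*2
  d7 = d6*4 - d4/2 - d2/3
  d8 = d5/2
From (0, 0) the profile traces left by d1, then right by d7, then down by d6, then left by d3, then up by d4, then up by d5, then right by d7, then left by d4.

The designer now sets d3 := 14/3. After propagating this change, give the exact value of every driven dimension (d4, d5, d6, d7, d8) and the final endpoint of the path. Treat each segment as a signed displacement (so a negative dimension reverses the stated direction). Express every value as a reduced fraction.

Apply edit: d3 := 14/3
  d4 = d3/5 - d2 = -137/30
  d5 = d4*5 = -137/6
  d6 = 5 - d4*2 = 212/15
  d7 = d6*4 - d4/2 - d2/3 = 3419/60
  d8 = d5/2 = -137/12
Walk from origin (0, 0):
  seg 1: left by d1 = 13/2 → (-13/2, 0)
  seg 2: right by d7 = 3419/60 → (3029/60, 0)
  seg 3: down by d6 = 212/15 → (3029/60, -212/15)
  seg 4: left by d3 = 14/3 → (2749/60, -212/15)
  seg 5: up by d4 = -137/30 → (2749/60, -187/10)
  seg 6: up by d5 = -137/6 → (2749/60, -623/15)
  seg 7: right by d7 = 3419/60 → (514/5, -623/15)
  seg 8: left by d4 = -137/30 → (3221/30, -623/15)

d4 = -137/30
d5 = -137/6
d6 = 212/15
d7 = 3419/60
d8 = -137/12
endpoint = (3221/30, -623/15)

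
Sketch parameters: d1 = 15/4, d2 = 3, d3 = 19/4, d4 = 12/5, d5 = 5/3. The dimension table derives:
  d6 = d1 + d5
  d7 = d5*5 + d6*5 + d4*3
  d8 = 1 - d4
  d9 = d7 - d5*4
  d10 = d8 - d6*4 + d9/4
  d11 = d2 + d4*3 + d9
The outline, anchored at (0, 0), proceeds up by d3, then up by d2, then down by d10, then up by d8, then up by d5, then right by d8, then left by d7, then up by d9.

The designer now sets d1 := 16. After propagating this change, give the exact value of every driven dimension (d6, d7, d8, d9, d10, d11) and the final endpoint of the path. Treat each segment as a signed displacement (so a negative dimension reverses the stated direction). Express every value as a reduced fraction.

Apply edit: d1 := 16
  d6 = d1 + d5 = 53/3
  d7 = d5*5 + d6*5 + d4*3 = 1558/15
  d8 = 1 - d4 = -7/5
  d9 = d7 - d5*4 = 486/5
  d10 = d8 - d6*4 + d9/4 = -1433/30
  d11 = d2 + d4*3 + d9 = 537/5
Walk from origin (0, 0):
  seg 1: up by d3 = 19/4 → (0, 19/4)
  seg 2: up by d2 = 3 → (0, 31/4)
  seg 3: down by d10 = -1433/30 → (0, 3331/60)
  seg 4: up by d8 = -7/5 → (0, 3247/60)
  seg 5: up by d5 = 5/3 → (0, 3347/60)
  seg 6: right by d8 = -7/5 → (-7/5, 3347/60)
  seg 7: left by d7 = 1558/15 → (-1579/15, 3347/60)
  seg 8: up by d9 = 486/5 → (-1579/15, 9179/60)

d6 = 53/3
d7 = 1558/15
d8 = -7/5
d9 = 486/5
d10 = -1433/30
d11 = 537/5
endpoint = (-1579/15, 9179/60)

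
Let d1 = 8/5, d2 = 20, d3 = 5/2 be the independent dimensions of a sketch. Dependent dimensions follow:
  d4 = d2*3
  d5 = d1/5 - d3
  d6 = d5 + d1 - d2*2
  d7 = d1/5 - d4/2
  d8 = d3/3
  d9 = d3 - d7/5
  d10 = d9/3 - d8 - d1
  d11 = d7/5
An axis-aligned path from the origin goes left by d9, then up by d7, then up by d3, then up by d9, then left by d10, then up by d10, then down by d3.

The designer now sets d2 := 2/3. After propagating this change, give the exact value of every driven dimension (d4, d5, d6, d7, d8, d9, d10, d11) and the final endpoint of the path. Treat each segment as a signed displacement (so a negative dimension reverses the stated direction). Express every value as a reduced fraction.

d4 = 2
d5 = -109/50
d6 = -287/150
d7 = -17/25
d8 = 5/6
d9 = 659/250
d10 = -583/375
d11 = -17/125
endpoint = (-811/750, 301/750)

Apply edit: d2 := 2/3
  d4 = d2*3 = 2
  d5 = d1/5 - d3 = -109/50
  d6 = d5 + d1 - d2*2 = -287/150
  d7 = d1/5 - d4/2 = -17/25
  d8 = d3/3 = 5/6
  d9 = d3 - d7/5 = 659/250
  d10 = d9/3 - d8 - d1 = -583/375
  d11 = d7/5 = -17/125
Walk from origin (0, 0):
  seg 1: left by d9 = 659/250 → (-659/250, 0)
  seg 2: up by d7 = -17/25 → (-659/250, -17/25)
  seg 3: up by d3 = 5/2 → (-659/250, 91/50)
  seg 4: up by d9 = 659/250 → (-659/250, 557/125)
  seg 5: left by d10 = -583/375 → (-811/750, 557/125)
  seg 6: up by d10 = -583/375 → (-811/750, 1088/375)
  seg 7: down by d3 = 5/2 → (-811/750, 301/750)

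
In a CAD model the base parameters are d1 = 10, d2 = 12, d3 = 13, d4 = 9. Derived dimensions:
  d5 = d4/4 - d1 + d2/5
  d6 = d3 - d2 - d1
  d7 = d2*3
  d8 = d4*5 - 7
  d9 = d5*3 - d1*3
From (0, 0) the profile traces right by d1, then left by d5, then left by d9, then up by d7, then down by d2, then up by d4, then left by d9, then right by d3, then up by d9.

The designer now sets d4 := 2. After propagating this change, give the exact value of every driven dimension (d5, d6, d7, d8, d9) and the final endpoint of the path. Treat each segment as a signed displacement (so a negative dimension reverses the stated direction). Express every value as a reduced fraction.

Apply edit: d4 := 2
  d5 = d4/4 - d1 + d2/5 = -71/10
  d6 = d3 - d2 - d1 = -9
  d7 = d2*3 = 36
  d8 = d4*5 - 7 = 3
  d9 = d5*3 - d1*3 = -513/10
Walk from origin (0, 0):
  seg 1: right by d1 = 10 → (10, 0)
  seg 2: left by d5 = -71/10 → (171/10, 0)
  seg 3: left by d9 = -513/10 → (342/5, 0)
  seg 4: up by d7 = 36 → (342/5, 36)
  seg 5: down by d2 = 12 → (342/5, 24)
  seg 6: up by d4 = 2 → (342/5, 26)
  seg 7: left by d9 = -513/10 → (1197/10, 26)
  seg 8: right by d3 = 13 → (1327/10, 26)
  seg 9: up by d9 = -513/10 → (1327/10, -253/10)

d5 = -71/10
d6 = -9
d7 = 36
d8 = 3
d9 = -513/10
endpoint = (1327/10, -253/10)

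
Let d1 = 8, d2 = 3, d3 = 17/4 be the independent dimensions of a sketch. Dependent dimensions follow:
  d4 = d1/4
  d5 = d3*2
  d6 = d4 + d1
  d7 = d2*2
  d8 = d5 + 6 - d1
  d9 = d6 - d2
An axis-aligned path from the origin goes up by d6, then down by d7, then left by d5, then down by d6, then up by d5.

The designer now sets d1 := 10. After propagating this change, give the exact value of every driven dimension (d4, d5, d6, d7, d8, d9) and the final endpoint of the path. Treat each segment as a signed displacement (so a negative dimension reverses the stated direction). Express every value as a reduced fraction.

d4 = 5/2
d5 = 17/2
d6 = 25/2
d7 = 6
d8 = 9/2
d9 = 19/2
endpoint = (-17/2, 5/2)

Apply edit: d1 := 10
  d4 = d1/4 = 5/2
  d5 = d3*2 = 17/2
  d6 = d4 + d1 = 25/2
  d7 = d2*2 = 6
  d8 = d5 + 6 - d1 = 9/2
  d9 = d6 - d2 = 19/2
Walk from origin (0, 0):
  seg 1: up by d6 = 25/2 → (0, 25/2)
  seg 2: down by d7 = 6 → (0, 13/2)
  seg 3: left by d5 = 17/2 → (-17/2, 13/2)
  seg 4: down by d6 = 25/2 → (-17/2, -6)
  seg 5: up by d5 = 17/2 → (-17/2, 5/2)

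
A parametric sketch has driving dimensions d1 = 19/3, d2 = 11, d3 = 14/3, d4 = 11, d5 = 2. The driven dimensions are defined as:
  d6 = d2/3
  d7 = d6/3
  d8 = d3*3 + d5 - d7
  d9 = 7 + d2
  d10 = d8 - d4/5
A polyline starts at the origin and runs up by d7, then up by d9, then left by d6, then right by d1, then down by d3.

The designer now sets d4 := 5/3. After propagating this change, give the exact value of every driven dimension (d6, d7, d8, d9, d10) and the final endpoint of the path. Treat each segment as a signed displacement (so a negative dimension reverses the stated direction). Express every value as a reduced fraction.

Apply edit: d4 := 5/3
  d6 = d2/3 = 11/3
  d7 = d6/3 = 11/9
  d8 = d3*3 + d5 - d7 = 133/9
  d9 = 7 + d2 = 18
  d10 = d8 - d4/5 = 130/9
Walk from origin (0, 0):
  seg 1: up by d7 = 11/9 → (0, 11/9)
  seg 2: up by d9 = 18 → (0, 173/9)
  seg 3: left by d6 = 11/3 → (-11/3, 173/9)
  seg 4: right by d1 = 19/3 → (8/3, 173/9)
  seg 5: down by d3 = 14/3 → (8/3, 131/9)

d6 = 11/3
d7 = 11/9
d8 = 133/9
d9 = 18
d10 = 130/9
endpoint = (8/3, 131/9)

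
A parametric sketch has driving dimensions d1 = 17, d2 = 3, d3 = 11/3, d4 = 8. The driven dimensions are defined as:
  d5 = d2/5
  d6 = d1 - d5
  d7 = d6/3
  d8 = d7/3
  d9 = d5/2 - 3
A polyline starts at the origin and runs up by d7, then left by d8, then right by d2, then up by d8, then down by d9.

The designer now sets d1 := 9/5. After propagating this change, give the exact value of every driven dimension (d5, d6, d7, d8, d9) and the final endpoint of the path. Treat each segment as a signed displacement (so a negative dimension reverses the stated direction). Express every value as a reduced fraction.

Apply edit: d1 := 9/5
  d5 = d2/5 = 3/5
  d6 = d1 - d5 = 6/5
  d7 = d6/3 = 2/5
  d8 = d7/3 = 2/15
  d9 = d5/2 - 3 = -27/10
Walk from origin (0, 0):
  seg 1: up by d7 = 2/5 → (0, 2/5)
  seg 2: left by d8 = 2/15 → (-2/15, 2/5)
  seg 3: right by d2 = 3 → (43/15, 2/5)
  seg 4: up by d8 = 2/15 → (43/15, 8/15)
  seg 5: down by d9 = -27/10 → (43/15, 97/30)

d5 = 3/5
d6 = 6/5
d7 = 2/5
d8 = 2/15
d9 = -27/10
endpoint = (43/15, 97/30)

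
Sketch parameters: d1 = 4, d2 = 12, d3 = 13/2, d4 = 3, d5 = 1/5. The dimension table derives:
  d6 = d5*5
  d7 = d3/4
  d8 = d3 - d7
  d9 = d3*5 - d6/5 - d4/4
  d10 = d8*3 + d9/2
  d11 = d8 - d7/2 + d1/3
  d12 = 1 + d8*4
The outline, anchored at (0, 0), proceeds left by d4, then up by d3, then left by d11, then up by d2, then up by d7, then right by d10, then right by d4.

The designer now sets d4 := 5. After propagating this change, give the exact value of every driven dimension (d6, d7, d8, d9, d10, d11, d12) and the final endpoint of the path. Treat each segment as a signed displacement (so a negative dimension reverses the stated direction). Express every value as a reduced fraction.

Apply edit: d4 := 5
  d6 = d5*5 = 1
  d7 = d3/4 = 13/8
  d8 = d3 - d7 = 39/8
  d9 = d3*5 - d6/5 - d4/4 = 621/20
  d10 = d8*3 + d9/2 = 603/20
  d11 = d8 - d7/2 + d1/3 = 259/48
  d12 = 1 + d8*4 = 41/2
Walk from origin (0, 0):
  seg 1: left by d4 = 5 → (-5, 0)
  seg 2: up by d3 = 13/2 → (-5, 13/2)
  seg 3: left by d11 = 259/48 → (-499/48, 13/2)
  seg 4: up by d2 = 12 → (-499/48, 37/2)
  seg 5: up by d7 = 13/8 → (-499/48, 161/8)
  seg 6: right by d10 = 603/20 → (4741/240, 161/8)
  seg 7: right by d4 = 5 → (5941/240, 161/8)

d6 = 1
d7 = 13/8
d8 = 39/8
d9 = 621/20
d10 = 603/20
d11 = 259/48
d12 = 41/2
endpoint = (5941/240, 161/8)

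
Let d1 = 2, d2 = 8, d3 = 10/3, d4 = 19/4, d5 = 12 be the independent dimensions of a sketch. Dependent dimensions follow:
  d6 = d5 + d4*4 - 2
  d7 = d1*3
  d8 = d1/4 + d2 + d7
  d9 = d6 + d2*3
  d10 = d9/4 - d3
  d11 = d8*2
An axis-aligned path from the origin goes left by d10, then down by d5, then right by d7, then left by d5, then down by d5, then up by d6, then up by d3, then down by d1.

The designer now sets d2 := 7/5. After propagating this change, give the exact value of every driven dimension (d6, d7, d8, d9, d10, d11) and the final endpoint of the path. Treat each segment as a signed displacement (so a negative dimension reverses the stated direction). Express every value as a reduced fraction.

Apply edit: d2 := 7/5
  d6 = d5 + d4*4 - 2 = 29
  d7 = d1*3 = 6
  d8 = d1/4 + d2 + d7 = 79/10
  d9 = d6 + d2*3 = 166/5
  d10 = d9/4 - d3 = 149/30
  d11 = d8*2 = 79/5
Walk from origin (0, 0):
  seg 1: left by d10 = 149/30 → (-149/30, 0)
  seg 2: down by d5 = 12 → (-149/30, -12)
  seg 3: right by d7 = 6 → (31/30, -12)
  seg 4: left by d5 = 12 → (-329/30, -12)
  seg 5: down by d5 = 12 → (-329/30, -24)
  seg 6: up by d6 = 29 → (-329/30, 5)
  seg 7: up by d3 = 10/3 → (-329/30, 25/3)
  seg 8: down by d1 = 2 → (-329/30, 19/3)

d6 = 29
d7 = 6
d8 = 79/10
d9 = 166/5
d10 = 149/30
d11 = 79/5
endpoint = (-329/30, 19/3)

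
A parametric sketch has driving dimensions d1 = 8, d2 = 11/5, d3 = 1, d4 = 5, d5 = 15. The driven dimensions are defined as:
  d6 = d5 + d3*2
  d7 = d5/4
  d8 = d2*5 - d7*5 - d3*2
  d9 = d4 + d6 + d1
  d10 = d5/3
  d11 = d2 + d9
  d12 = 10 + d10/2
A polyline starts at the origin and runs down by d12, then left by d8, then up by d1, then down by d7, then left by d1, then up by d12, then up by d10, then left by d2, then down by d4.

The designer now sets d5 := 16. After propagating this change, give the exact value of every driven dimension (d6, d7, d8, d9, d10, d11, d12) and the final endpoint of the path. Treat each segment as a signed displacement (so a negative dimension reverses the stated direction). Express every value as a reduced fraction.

Apply edit: d5 := 16
  d6 = d5 + d3*2 = 18
  d7 = d5/4 = 4
  d8 = d2*5 - d7*5 - d3*2 = -11
  d9 = d4 + d6 + d1 = 31
  d10 = d5/3 = 16/3
  d11 = d2 + d9 = 166/5
  d12 = 10 + d10/2 = 38/3
Walk from origin (0, 0):
  seg 1: down by d12 = 38/3 → (0, -38/3)
  seg 2: left by d8 = -11 → (11, -38/3)
  seg 3: up by d1 = 8 → (11, -14/3)
  seg 4: down by d7 = 4 → (11, -26/3)
  seg 5: left by d1 = 8 → (3, -26/3)
  seg 6: up by d12 = 38/3 → (3, 4)
  seg 7: up by d10 = 16/3 → (3, 28/3)
  seg 8: left by d2 = 11/5 → (4/5, 28/3)
  seg 9: down by d4 = 5 → (4/5, 13/3)

d6 = 18
d7 = 4
d8 = -11
d9 = 31
d10 = 16/3
d11 = 166/5
d12 = 38/3
endpoint = (4/5, 13/3)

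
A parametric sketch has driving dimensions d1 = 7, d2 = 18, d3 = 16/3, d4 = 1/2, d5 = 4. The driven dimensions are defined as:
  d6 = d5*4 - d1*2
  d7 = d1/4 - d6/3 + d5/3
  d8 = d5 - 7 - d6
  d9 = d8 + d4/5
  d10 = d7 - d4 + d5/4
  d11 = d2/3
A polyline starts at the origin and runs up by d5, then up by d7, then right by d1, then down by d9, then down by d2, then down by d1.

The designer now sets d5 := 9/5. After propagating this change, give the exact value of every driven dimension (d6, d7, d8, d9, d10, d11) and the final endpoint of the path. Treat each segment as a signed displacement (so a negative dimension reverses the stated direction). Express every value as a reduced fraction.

d6 = -34/5
d7 = 277/60
d8 = 8/5
d9 = 17/10
d10 = 137/30
d11 = 6
endpoint = (7, -1217/60)

Apply edit: d5 := 9/5
  d6 = d5*4 - d1*2 = -34/5
  d7 = d1/4 - d6/3 + d5/3 = 277/60
  d8 = d5 - 7 - d6 = 8/5
  d9 = d8 + d4/5 = 17/10
  d10 = d7 - d4 + d5/4 = 137/30
  d11 = d2/3 = 6
Walk from origin (0, 0):
  seg 1: up by d5 = 9/5 → (0, 9/5)
  seg 2: up by d7 = 277/60 → (0, 77/12)
  seg 3: right by d1 = 7 → (7, 77/12)
  seg 4: down by d9 = 17/10 → (7, 283/60)
  seg 5: down by d2 = 18 → (7, -797/60)
  seg 6: down by d1 = 7 → (7, -1217/60)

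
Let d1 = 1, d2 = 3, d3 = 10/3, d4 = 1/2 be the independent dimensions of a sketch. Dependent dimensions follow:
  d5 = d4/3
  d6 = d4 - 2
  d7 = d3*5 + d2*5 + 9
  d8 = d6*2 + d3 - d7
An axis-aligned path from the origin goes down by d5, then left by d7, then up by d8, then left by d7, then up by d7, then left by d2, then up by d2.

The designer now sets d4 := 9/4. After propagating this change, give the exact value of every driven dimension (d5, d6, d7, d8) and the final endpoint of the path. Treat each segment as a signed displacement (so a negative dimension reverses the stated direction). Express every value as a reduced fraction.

d5 = 3/4
d6 = 1/4
d7 = 122/3
d8 = -221/6
endpoint = (-253/3, 73/12)

Apply edit: d4 := 9/4
  d5 = d4/3 = 3/4
  d6 = d4 - 2 = 1/4
  d7 = d3*5 + d2*5 + 9 = 122/3
  d8 = d6*2 + d3 - d7 = -221/6
Walk from origin (0, 0):
  seg 1: down by d5 = 3/4 → (0, -3/4)
  seg 2: left by d7 = 122/3 → (-122/3, -3/4)
  seg 3: up by d8 = -221/6 → (-122/3, -451/12)
  seg 4: left by d7 = 122/3 → (-244/3, -451/12)
  seg 5: up by d7 = 122/3 → (-244/3, 37/12)
  seg 6: left by d2 = 3 → (-253/3, 37/12)
  seg 7: up by d2 = 3 → (-253/3, 73/12)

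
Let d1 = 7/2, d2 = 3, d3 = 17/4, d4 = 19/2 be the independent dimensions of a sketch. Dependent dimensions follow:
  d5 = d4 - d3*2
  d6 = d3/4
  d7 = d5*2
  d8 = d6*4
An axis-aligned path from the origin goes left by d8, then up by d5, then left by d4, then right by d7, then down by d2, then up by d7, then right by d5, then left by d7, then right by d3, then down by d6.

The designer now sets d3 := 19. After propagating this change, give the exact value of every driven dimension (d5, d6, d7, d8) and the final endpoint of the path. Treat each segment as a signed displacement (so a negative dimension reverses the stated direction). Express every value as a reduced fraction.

d5 = -57/2
d6 = 19/4
d7 = -57
d8 = 19
endpoint = (-38, -373/4)

Apply edit: d3 := 19
  d5 = d4 - d3*2 = -57/2
  d6 = d3/4 = 19/4
  d7 = d5*2 = -57
  d8 = d6*4 = 19
Walk from origin (0, 0):
  seg 1: left by d8 = 19 → (-19, 0)
  seg 2: up by d5 = -57/2 → (-19, -57/2)
  seg 3: left by d4 = 19/2 → (-57/2, -57/2)
  seg 4: right by d7 = -57 → (-171/2, -57/2)
  seg 5: down by d2 = 3 → (-171/2, -63/2)
  seg 6: up by d7 = -57 → (-171/2, -177/2)
  seg 7: right by d5 = -57/2 → (-114, -177/2)
  seg 8: left by d7 = -57 → (-57, -177/2)
  seg 9: right by d3 = 19 → (-38, -177/2)
  seg 10: down by d6 = 19/4 → (-38, -373/4)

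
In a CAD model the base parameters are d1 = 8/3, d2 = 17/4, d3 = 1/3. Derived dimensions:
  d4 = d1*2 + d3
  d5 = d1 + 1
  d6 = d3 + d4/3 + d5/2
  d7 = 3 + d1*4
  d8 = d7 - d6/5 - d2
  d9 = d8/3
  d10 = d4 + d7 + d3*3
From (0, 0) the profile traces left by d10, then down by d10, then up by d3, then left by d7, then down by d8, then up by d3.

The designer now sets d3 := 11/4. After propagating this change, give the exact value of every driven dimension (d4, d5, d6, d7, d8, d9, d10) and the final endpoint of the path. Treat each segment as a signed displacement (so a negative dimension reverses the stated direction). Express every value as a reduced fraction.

Apply edit: d3 := 11/4
  d4 = d1*2 + d3 = 97/12
  d5 = d1 + 1 = 11/3
  d6 = d3 + d4/3 + d5/2 = 131/18
  d7 = 3 + d1*4 = 41/3
  d8 = d7 - d6/5 - d2 = 1433/180
  d9 = d8/3 = 1433/540
  d10 = d4 + d7 + d3*3 = 30
Walk from origin (0, 0):
  seg 1: left by d10 = 30 → (-30, 0)
  seg 2: down by d10 = 30 → (-30, -30)
  seg 3: up by d3 = 11/4 → (-30, -109/4)
  seg 4: left by d7 = 41/3 → (-131/3, -109/4)
  seg 5: down by d8 = 1433/180 → (-131/3, -3169/90)
  seg 6: up by d3 = 11/4 → (-131/3, -5843/180)

d4 = 97/12
d5 = 11/3
d6 = 131/18
d7 = 41/3
d8 = 1433/180
d9 = 1433/540
d10 = 30
endpoint = (-131/3, -5843/180)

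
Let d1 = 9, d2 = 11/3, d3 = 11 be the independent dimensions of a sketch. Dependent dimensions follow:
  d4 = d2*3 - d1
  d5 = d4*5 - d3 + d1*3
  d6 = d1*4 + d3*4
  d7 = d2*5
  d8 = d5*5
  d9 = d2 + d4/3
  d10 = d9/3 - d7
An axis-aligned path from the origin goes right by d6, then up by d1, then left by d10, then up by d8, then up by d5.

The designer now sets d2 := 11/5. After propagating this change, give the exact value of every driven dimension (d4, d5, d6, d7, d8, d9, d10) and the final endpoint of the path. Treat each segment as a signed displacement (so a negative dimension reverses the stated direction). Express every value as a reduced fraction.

Apply edit: d2 := 11/5
  d4 = d2*3 - d1 = -12/5
  d5 = d4*5 - d3 + d1*3 = 4
  d6 = d1*4 + d3*4 = 80
  d7 = d2*5 = 11
  d8 = d5*5 = 20
  d9 = d2 + d4/3 = 7/5
  d10 = d9/3 - d7 = -158/15
Walk from origin (0, 0):
  seg 1: right by d6 = 80 → (80, 0)
  seg 2: up by d1 = 9 → (80, 9)
  seg 3: left by d10 = -158/15 → (1358/15, 9)
  seg 4: up by d8 = 20 → (1358/15, 29)
  seg 5: up by d5 = 4 → (1358/15, 33)

d4 = -12/5
d5 = 4
d6 = 80
d7 = 11
d8 = 20
d9 = 7/5
d10 = -158/15
endpoint = (1358/15, 33)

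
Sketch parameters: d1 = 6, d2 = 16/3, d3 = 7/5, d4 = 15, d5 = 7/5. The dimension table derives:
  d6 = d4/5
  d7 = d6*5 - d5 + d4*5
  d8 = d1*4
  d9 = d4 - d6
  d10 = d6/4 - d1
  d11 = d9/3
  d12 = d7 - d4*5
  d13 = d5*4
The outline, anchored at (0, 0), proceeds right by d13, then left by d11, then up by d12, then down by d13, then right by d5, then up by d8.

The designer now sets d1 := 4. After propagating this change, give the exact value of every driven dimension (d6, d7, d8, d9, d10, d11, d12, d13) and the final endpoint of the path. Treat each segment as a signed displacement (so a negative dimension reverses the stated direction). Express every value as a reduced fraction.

Apply edit: d1 := 4
  d6 = d4/5 = 3
  d7 = d6*5 - d5 + d4*5 = 443/5
  d8 = d1*4 = 16
  d9 = d4 - d6 = 12
  d10 = d6/4 - d1 = -13/4
  d11 = d9/3 = 4
  d12 = d7 - d4*5 = 68/5
  d13 = d5*4 = 28/5
Walk from origin (0, 0):
  seg 1: right by d13 = 28/5 → (28/5, 0)
  seg 2: left by d11 = 4 → (8/5, 0)
  seg 3: up by d12 = 68/5 → (8/5, 68/5)
  seg 4: down by d13 = 28/5 → (8/5, 8)
  seg 5: right by d5 = 7/5 → (3, 8)
  seg 6: up by d8 = 16 → (3, 24)

d6 = 3
d7 = 443/5
d8 = 16
d9 = 12
d10 = -13/4
d11 = 4
d12 = 68/5
d13 = 28/5
endpoint = (3, 24)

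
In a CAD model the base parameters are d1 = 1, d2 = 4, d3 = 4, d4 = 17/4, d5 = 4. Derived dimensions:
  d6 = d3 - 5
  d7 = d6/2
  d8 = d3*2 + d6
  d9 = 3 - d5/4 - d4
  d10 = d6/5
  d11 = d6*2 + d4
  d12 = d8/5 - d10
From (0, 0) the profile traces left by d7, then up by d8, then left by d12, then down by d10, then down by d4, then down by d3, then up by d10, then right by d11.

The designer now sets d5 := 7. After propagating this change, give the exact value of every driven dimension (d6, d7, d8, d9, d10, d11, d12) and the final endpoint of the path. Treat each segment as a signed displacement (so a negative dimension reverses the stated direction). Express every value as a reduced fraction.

d6 = -1
d7 = -1/2
d8 = 7
d9 = -3
d10 = -1/5
d11 = 9/4
d12 = 8/5
endpoint = (23/20, -5/4)

Apply edit: d5 := 7
  d6 = d3 - 5 = -1
  d7 = d6/2 = -1/2
  d8 = d3*2 + d6 = 7
  d9 = 3 - d5/4 - d4 = -3
  d10 = d6/5 = -1/5
  d11 = d6*2 + d4 = 9/4
  d12 = d8/5 - d10 = 8/5
Walk from origin (0, 0):
  seg 1: left by d7 = -1/2 → (1/2, 0)
  seg 2: up by d8 = 7 → (1/2, 7)
  seg 3: left by d12 = 8/5 → (-11/10, 7)
  seg 4: down by d10 = -1/5 → (-11/10, 36/5)
  seg 5: down by d4 = 17/4 → (-11/10, 59/20)
  seg 6: down by d3 = 4 → (-11/10, -21/20)
  seg 7: up by d10 = -1/5 → (-11/10, -5/4)
  seg 8: right by d11 = 9/4 → (23/20, -5/4)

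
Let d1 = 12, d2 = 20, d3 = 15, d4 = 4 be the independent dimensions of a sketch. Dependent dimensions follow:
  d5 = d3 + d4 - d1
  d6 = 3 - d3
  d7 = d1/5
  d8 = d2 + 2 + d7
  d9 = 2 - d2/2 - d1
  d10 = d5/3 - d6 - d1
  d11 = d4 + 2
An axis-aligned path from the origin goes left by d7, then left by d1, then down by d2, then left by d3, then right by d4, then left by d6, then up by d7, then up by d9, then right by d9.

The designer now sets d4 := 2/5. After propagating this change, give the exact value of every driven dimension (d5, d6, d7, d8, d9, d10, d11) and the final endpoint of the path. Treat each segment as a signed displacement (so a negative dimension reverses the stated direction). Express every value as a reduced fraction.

d5 = 17/5
d6 = -12
d7 = 12/5
d8 = 122/5
d9 = -20
d10 = 17/15
d11 = 12/5
endpoint = (-37, -188/5)

Apply edit: d4 := 2/5
  d5 = d3 + d4 - d1 = 17/5
  d6 = 3 - d3 = -12
  d7 = d1/5 = 12/5
  d8 = d2 + 2 + d7 = 122/5
  d9 = 2 - d2/2 - d1 = -20
  d10 = d5/3 - d6 - d1 = 17/15
  d11 = d4 + 2 = 12/5
Walk from origin (0, 0):
  seg 1: left by d7 = 12/5 → (-12/5, 0)
  seg 2: left by d1 = 12 → (-72/5, 0)
  seg 3: down by d2 = 20 → (-72/5, -20)
  seg 4: left by d3 = 15 → (-147/5, -20)
  seg 5: right by d4 = 2/5 → (-29, -20)
  seg 6: left by d6 = -12 → (-17, -20)
  seg 7: up by d7 = 12/5 → (-17, -88/5)
  seg 8: up by d9 = -20 → (-17, -188/5)
  seg 9: right by d9 = -20 → (-37, -188/5)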